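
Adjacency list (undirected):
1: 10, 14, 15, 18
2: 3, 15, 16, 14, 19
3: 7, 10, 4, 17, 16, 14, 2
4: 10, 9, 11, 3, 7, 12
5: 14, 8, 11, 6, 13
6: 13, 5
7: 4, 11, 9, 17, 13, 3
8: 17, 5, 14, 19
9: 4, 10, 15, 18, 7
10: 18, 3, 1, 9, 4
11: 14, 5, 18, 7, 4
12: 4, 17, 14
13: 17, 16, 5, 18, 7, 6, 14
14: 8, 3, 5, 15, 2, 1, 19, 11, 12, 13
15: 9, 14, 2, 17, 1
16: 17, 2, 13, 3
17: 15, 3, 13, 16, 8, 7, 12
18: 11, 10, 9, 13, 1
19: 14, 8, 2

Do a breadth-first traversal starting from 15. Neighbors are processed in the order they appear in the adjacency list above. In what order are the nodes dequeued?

Visit 15; enqueue 9, 14, 2, 17, 1 → queue [9, 14, 2, 17, 1]
Visit 9; enqueue 4, 10, 18, 7 → queue [14, 2, 17, 1, 4, 10, 18, 7]
Visit 14; enqueue 8, 3, 5, 19, 11, 12, 13 → queue [2, 17, 1, 4, 10, 18, 7, 8, 3, 5, 19, 11, 12, 13]
Visit 2; enqueue 16 → queue [17, 1, 4, 10, 18, 7, 8, 3, 5, 19, 11, 12, 13, 16]
Visit 17 → queue [1, 4, 10, 18, 7, 8, 3, 5, 19, 11, 12, 13, 16]
Visit 1 → queue [4, 10, 18, 7, 8, 3, 5, 19, 11, 12, 13, 16]
Visit 4 → queue [10, 18, 7, 8, 3, 5, 19, 11, 12, 13, 16]
Visit 10 → queue [18, 7, 8, 3, 5, 19, 11, 12, 13, 16]
Visit 18 → queue [7, 8, 3, 5, 19, 11, 12, 13, 16]
Visit 7 → queue [8, 3, 5, 19, 11, 12, 13, 16]
Visit 8 → queue [3, 5, 19, 11, 12, 13, 16]
Visit 3 → queue [5, 19, 11, 12, 13, 16]
Visit 5; enqueue 6 → queue [19, 11, 12, 13, 16, 6]
Visit 19 → queue [11, 12, 13, 16, 6]
Visit 11 → queue [12, 13, 16, 6]
Visit 12 → queue [13, 16, 6]
Visit 13 → queue [16, 6]
Visit 16 → queue [6]
Visit 6 → queue []

15 -> 9 -> 14 -> 2 -> 17 -> 1 -> 4 -> 10 -> 18 -> 7 -> 8 -> 3 -> 5 -> 19 -> 11 -> 12 -> 13 -> 16 -> 6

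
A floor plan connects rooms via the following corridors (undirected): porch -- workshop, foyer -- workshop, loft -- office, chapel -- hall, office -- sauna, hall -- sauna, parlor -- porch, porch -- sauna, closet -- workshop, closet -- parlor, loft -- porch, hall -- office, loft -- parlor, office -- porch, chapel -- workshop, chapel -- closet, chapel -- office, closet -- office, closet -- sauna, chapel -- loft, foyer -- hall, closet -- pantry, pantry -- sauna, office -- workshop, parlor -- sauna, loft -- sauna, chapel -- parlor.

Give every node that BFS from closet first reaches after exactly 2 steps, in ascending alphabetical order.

foyer, hall, loft, porch

Level 0: closet
Level 1: chapel, office, pantry, parlor, sauna, workshop
Level 2: foyer, hall, loft, porch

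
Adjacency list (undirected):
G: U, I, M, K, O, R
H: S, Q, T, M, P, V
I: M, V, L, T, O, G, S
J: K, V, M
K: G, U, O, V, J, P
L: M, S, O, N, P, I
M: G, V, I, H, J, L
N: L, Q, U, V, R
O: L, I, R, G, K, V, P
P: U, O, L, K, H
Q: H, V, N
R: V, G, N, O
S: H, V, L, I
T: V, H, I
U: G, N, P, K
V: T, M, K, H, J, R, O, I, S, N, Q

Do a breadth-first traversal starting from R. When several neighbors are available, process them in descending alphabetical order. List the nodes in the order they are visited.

Visit R; enqueue V, O, N, G → queue [V, O, N, G]
Visit V; enqueue T, S, Q, M, K, J, I, H → queue [O, N, G, T, S, Q, M, K, J, I, H]
Visit O; enqueue P, L → queue [N, G, T, S, Q, M, K, J, I, H, P, L]
Visit N; enqueue U → queue [G, T, S, Q, M, K, J, I, H, P, L, U]
Visit G → queue [T, S, Q, M, K, J, I, H, P, L, U]
Visit T → queue [S, Q, M, K, J, I, H, P, L, U]
Visit S → queue [Q, M, K, J, I, H, P, L, U]
Visit Q → queue [M, K, J, I, H, P, L, U]
Visit M → queue [K, J, I, H, P, L, U]
Visit K → queue [J, I, H, P, L, U]
Visit J → queue [I, H, P, L, U]
Visit I → queue [H, P, L, U]
Visit H → queue [P, L, U]
Visit P → queue [L, U]
Visit L → queue [U]
Visit U → queue []

R -> V -> O -> N -> G -> T -> S -> Q -> M -> K -> J -> I -> H -> P -> L -> U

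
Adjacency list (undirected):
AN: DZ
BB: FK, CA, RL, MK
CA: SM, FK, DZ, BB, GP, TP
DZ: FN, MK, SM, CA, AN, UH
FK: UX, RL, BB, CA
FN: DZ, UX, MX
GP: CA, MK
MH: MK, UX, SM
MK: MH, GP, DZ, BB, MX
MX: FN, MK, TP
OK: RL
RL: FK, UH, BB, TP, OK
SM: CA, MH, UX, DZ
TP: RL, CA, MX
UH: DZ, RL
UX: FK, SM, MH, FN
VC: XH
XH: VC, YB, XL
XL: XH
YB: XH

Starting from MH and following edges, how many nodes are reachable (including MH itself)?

BFS from MH visits: MH, MK, UX, SM, GP, DZ, BB, MX, FK, FN, CA, AN, UH, RL, TP, OK
Reachable nodes: 16 of 20 total.

16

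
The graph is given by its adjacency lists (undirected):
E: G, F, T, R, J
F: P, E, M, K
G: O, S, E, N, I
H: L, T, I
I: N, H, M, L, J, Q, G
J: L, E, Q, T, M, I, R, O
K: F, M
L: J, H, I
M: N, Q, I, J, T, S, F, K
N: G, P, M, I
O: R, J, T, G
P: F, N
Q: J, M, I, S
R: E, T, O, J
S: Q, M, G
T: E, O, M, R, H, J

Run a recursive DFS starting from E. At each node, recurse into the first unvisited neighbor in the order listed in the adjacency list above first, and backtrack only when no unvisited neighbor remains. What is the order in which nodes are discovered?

E → G → O → R → T → M → N → P → F → K → I → H → L → J → Q → S

Visit E
E → G
G → O
O → R
R → T
T → M
M → N
N → P
P → F
F → K
N → I
I → H
H → L
L → J
J → Q
Q → S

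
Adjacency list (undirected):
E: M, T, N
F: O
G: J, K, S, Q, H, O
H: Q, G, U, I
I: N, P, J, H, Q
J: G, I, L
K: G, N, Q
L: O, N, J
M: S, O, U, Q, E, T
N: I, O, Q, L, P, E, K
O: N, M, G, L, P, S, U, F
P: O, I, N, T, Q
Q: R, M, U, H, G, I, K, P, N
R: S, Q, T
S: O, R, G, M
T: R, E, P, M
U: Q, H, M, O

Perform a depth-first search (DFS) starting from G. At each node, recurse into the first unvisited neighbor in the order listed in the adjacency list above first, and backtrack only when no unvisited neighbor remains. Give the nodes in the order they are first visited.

Visit G
G → J
J → I
I → N
N → O
O → M
M → S
S → R
R → Q
Q → U
U → H
Q → K
Q → P
P → T
T → E
O → L
O → F

G -> J -> I -> N -> O -> M -> S -> R -> Q -> U -> H -> K -> P -> T -> E -> L -> F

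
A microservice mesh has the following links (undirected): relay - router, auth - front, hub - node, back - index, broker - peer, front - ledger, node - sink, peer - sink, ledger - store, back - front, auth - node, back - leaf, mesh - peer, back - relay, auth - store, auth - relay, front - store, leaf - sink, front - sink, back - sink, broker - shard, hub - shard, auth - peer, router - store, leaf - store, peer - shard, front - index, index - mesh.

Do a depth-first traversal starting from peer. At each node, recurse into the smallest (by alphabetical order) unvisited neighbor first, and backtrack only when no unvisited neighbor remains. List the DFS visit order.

peer auth front back index mesh leaf sink node hub shard broker store ledger router relay

Visit peer
peer → auth
auth → front
front → back
back → index
index → mesh
back → leaf
leaf → sink
sink → node
node → hub
hub → shard
shard → broker
leaf → store
store → ledger
store → router
router → relay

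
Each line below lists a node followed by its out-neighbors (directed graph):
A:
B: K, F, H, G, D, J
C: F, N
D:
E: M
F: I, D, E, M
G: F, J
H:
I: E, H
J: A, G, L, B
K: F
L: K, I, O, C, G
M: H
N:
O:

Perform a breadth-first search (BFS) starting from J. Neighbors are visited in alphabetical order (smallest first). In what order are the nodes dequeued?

Visit J; enqueue A, B, G, L → queue [A, B, G, L]
Visit A → queue [B, G, L]
Visit B; enqueue D, F, H, K → queue [G, L, D, F, H, K]
Visit G → queue [L, D, F, H, K]
Visit L; enqueue C, I, O → queue [D, F, H, K, C, I, O]
Visit D → queue [F, H, K, C, I, O]
Visit F; enqueue E, M → queue [H, K, C, I, O, E, M]
Visit H → queue [K, C, I, O, E, M]
Visit K → queue [C, I, O, E, M]
Visit C; enqueue N → queue [I, O, E, M, N]
Visit I → queue [O, E, M, N]
Visit O → queue [E, M, N]
Visit E → queue [M, N]
Visit M → queue [N]
Visit N → queue []

J → A → B → G → L → D → F → H → K → C → I → O → E → M → N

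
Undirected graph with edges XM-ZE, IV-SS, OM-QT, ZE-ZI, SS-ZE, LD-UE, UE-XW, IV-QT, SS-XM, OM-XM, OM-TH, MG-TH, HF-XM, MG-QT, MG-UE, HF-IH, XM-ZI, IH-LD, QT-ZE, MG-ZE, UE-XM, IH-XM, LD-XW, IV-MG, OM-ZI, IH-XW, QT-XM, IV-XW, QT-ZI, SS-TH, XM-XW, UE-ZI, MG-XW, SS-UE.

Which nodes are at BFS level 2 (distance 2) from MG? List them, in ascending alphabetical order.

IH, LD, OM, SS, XM, ZI

Level 0: MG
Level 1: IV, QT, TH, UE, XW, ZE
Level 2: IH, LD, OM, SS, XM, ZI
Level 3: HF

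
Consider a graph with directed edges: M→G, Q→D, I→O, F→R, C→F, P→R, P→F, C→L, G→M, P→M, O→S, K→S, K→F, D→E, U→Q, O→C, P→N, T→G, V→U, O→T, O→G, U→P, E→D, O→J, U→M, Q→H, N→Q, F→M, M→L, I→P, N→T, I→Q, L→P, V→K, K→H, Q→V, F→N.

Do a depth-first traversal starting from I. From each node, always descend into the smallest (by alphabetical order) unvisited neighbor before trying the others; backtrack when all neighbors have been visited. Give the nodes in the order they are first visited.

Visit I
I → O
O → C
C → F
F → M
M → G
M → L
L → P
P → N
N → Q
Q → D
D → E
Q → H
Q → V
V → K
K → S
V → U
N → T
P → R
O → J

I O C F M G L P N Q D E H V K S U T R J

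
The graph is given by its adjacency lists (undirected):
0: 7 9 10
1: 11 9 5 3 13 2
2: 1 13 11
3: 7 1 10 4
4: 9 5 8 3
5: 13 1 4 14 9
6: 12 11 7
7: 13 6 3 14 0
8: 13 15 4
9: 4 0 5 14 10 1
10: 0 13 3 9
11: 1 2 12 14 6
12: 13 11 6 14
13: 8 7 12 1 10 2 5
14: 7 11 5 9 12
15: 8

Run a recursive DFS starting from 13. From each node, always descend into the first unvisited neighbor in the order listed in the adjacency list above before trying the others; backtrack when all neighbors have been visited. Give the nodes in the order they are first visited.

13 → 8 → 15 → 4 → 9 → 0 → 7 → 6 → 12 → 11 → 1 → 5 → 14 → 3 → 10 → 2

Visit 13
13 → 8
8 → 15
8 → 4
4 → 9
9 → 0
0 → 7
7 → 6
6 → 12
12 → 11
11 → 1
1 → 5
5 → 14
1 → 3
3 → 10
1 → 2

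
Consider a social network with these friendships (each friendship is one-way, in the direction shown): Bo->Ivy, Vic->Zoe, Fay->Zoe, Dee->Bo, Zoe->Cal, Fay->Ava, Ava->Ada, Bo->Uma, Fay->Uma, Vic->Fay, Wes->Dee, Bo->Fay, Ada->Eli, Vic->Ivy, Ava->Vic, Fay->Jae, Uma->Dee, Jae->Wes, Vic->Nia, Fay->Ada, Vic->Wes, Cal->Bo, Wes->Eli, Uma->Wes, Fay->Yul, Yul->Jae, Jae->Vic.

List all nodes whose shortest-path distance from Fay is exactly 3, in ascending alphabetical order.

Level 0: Fay
Level 1: Ada, Ava, Jae, Uma, Yul, Zoe
Level 2: Cal, Dee, Eli, Vic, Wes
Level 3: Bo, Ivy, Nia

Bo, Ivy, Nia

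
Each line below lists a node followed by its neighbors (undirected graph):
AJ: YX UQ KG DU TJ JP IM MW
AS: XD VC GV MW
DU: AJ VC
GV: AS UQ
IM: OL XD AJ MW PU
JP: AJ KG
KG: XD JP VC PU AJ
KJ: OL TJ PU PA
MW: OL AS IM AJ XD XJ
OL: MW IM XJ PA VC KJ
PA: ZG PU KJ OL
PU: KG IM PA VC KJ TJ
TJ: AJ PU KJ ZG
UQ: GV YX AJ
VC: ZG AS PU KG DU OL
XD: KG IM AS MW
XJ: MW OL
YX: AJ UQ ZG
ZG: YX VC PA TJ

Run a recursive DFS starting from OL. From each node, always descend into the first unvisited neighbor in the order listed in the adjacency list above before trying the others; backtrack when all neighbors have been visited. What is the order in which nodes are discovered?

Visit OL
OL → MW
MW → AS
AS → XD
XD → KG
KG → JP
JP → AJ
AJ → YX
YX → UQ
UQ → GV
YX → ZG
ZG → VC
VC → PU
PU → IM
PU → PA
PA → KJ
KJ → TJ
VC → DU
MW → XJ

OL → MW → AS → XD → KG → JP → AJ → YX → UQ → GV → ZG → VC → PU → IM → PA → KJ → TJ → DU → XJ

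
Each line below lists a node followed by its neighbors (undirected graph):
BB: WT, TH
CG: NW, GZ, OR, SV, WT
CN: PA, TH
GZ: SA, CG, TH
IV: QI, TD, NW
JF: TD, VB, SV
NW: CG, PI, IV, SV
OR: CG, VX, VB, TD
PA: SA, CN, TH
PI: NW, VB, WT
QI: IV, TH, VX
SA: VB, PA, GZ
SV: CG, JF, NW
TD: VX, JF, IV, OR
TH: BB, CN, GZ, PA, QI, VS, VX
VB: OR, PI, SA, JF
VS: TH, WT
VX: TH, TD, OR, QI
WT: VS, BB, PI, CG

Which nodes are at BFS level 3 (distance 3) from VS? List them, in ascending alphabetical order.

Level 0: VS
Level 1: TH, WT
Level 2: BB, CG, CN, GZ, PA, PI, QI, VX
Level 3: IV, NW, OR, SA, SV, TD, VB
Level 4: JF

IV, NW, OR, SA, SV, TD, VB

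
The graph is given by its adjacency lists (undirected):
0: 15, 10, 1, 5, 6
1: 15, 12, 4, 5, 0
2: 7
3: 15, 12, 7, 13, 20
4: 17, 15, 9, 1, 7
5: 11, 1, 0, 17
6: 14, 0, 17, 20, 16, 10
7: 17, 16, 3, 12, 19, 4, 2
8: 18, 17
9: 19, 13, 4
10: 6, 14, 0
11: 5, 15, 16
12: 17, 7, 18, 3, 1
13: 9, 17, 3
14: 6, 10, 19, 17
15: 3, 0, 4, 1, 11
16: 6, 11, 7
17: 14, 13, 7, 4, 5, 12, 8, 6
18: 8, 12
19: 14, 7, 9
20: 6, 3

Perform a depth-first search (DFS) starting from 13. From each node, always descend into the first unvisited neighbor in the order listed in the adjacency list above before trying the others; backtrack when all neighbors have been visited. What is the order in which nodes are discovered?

13 9 19 14 6 0 15 3 12 17 7 16 11 5 1 4 2 8 18 20 10

Visit 13
13 → 9
9 → 19
19 → 14
14 → 6
6 → 0
0 → 15
15 → 3
3 → 12
12 → 17
17 → 7
7 → 16
16 → 11
11 → 5
5 → 1
1 → 4
7 → 2
17 → 8
8 → 18
3 → 20
0 → 10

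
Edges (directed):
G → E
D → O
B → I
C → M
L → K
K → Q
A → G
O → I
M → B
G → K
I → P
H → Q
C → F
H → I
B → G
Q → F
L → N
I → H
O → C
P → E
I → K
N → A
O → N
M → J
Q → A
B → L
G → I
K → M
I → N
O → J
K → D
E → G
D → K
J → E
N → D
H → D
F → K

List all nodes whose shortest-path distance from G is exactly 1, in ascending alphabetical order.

E, I, K

Level 0: G
Level 1: E, I, K
Level 2: D, H, M, N, P, Q
Level 3: A, B, F, J, O
Level 4: C, L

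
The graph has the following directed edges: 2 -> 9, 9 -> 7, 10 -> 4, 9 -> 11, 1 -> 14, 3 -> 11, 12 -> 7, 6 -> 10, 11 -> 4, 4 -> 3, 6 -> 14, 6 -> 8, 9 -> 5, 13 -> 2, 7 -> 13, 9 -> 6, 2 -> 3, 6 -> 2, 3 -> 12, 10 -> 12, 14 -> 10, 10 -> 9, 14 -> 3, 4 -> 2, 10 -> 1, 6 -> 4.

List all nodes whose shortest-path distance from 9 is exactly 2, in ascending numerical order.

2, 4, 8, 10, 13, 14

Level 0: 9
Level 1: 5, 6, 7, 11
Level 2: 2, 4, 8, 10, 13, 14
Level 3: 1, 3, 12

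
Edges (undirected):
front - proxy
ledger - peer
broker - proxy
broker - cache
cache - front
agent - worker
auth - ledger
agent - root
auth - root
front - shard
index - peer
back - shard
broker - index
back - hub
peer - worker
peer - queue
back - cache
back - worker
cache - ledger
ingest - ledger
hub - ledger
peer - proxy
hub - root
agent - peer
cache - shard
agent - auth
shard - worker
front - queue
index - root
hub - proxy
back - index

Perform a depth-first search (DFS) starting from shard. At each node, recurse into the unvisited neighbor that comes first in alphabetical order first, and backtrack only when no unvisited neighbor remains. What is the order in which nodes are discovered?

shard, back, cache, broker, index, peer, agent, auth, ledger, hub, proxy, front, queue, root, ingest, worker

Visit shard
shard → back
back → cache
cache → broker
broker → index
index → peer
peer → agent
agent → auth
auth → ledger
ledger → hub
hub → proxy
proxy → front
front → queue
hub → root
ledger → ingest
agent → worker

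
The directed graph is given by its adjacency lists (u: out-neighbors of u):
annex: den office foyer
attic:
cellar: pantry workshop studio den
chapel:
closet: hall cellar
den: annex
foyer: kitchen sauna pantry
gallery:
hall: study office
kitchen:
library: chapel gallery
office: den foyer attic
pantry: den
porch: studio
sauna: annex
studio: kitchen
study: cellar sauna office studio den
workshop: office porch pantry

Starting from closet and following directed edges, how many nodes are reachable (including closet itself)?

15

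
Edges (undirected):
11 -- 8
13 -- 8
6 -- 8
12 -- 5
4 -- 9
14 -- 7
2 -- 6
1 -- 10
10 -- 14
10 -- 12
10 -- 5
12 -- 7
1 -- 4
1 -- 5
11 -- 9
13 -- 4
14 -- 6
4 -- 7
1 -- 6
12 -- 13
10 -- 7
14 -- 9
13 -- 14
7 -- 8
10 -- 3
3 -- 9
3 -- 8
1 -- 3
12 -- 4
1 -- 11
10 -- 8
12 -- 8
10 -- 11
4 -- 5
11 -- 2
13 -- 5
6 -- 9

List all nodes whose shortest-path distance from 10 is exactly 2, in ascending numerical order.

2, 4, 6, 9, 13

Level 0: 10
Level 1: 1, 3, 5, 7, 8, 11, 12, 14
Level 2: 2, 4, 6, 9, 13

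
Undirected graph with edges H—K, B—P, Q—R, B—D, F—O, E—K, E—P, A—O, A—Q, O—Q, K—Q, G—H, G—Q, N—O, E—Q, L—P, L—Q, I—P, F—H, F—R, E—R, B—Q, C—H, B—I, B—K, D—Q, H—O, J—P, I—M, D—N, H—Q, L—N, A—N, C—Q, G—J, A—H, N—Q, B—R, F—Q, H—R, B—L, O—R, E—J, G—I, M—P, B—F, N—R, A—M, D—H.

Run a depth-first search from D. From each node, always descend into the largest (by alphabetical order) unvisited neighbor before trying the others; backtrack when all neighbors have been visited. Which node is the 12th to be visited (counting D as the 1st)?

Visit D
D → Q
Q → R
R → O
O → N
N → L
L → P
P → M
M → I
I → G
G → J
J → E
E → K
K → H
H → F
F → B
H → C
H → A

Visit order: D, Q, R, O, N, L, P, M, I, G, J, E, K, H, F, B, C, A

E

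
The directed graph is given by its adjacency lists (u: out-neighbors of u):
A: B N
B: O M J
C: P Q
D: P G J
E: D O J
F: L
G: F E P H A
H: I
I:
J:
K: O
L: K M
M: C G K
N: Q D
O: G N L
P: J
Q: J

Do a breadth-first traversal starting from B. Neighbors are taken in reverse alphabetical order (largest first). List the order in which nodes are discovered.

Visit B; enqueue O, M, J → queue [O, M, J]
Visit O; enqueue N, L, G → queue [M, J, N, L, G]
Visit M; enqueue K, C → queue [J, N, L, G, K, C]
Visit J → queue [N, L, G, K, C]
Visit N; enqueue Q, D → queue [L, G, K, C, Q, D]
Visit L → queue [G, K, C, Q, D]
Visit G; enqueue P, H, F, E, A → queue [K, C, Q, D, P, H, F, E, A]
Visit K → queue [C, Q, D, P, H, F, E, A]
Visit C → queue [Q, D, P, H, F, E, A]
Visit Q → queue [D, P, H, F, E, A]
Visit D → queue [P, H, F, E, A]
Visit P → queue [H, F, E, A]
Visit H; enqueue I → queue [F, E, A, I]
Visit F → queue [E, A, I]
Visit E → queue [A, I]
Visit A → queue [I]
Visit I → queue []

B O M J N L G K C Q D P H F E A I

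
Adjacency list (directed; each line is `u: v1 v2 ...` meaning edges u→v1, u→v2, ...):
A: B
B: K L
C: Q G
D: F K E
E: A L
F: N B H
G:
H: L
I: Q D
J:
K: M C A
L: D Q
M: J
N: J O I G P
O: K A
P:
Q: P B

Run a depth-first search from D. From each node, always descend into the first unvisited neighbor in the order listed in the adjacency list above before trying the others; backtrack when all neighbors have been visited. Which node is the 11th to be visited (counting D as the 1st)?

Visit D
D → F
F → N
N → J
N → O
O → K
K → M
K → C
C → Q
Q → P
Q → B
B → L
C → G
K → A
N → I
F → H
D → E

Visit order: D, F, N, J, O, K, M, C, Q, P, B, L, G, A, I, H, E

B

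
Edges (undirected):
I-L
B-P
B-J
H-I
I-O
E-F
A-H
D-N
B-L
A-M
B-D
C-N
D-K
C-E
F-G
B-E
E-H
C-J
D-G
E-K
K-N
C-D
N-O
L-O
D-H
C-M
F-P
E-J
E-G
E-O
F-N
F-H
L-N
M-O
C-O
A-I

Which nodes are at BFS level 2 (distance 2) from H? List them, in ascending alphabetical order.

B, C, G, J, K, L, M, N, O, P

Level 0: H
Level 1: A, D, E, F, I
Level 2: B, C, G, J, K, L, M, N, O, P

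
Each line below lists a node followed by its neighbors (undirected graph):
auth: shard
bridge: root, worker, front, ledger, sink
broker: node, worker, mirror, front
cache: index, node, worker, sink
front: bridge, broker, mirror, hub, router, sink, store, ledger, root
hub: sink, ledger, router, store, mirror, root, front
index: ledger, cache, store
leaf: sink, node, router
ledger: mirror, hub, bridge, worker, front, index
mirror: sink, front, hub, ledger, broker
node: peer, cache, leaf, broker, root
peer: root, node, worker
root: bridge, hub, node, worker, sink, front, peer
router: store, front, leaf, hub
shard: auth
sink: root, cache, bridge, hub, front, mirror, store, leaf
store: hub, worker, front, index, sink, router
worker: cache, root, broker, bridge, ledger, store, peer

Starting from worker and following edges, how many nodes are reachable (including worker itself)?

16

BFS from worker visits: worker, bridge, broker, cache, ledger, peer, root, store, front, sink, mirror, node, index, hub, router, leaf
Reachable nodes: 16 of 18 total.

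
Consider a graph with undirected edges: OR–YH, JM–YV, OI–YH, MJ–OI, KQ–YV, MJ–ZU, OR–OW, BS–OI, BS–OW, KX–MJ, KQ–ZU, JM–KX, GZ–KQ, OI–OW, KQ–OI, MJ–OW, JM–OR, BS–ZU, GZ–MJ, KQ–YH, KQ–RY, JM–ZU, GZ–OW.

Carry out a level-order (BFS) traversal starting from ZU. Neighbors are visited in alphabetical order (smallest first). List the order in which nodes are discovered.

Visit ZU; enqueue BS, JM, KQ, MJ → queue [BS, JM, KQ, MJ]
Visit BS; enqueue OI, OW → queue [JM, KQ, MJ, OI, OW]
Visit JM; enqueue KX, OR, YV → queue [KQ, MJ, OI, OW, KX, OR, YV]
Visit KQ; enqueue GZ, RY, YH → queue [MJ, OI, OW, KX, OR, YV, GZ, RY, YH]
Visit MJ → queue [OI, OW, KX, OR, YV, GZ, RY, YH]
Visit OI → queue [OW, KX, OR, YV, GZ, RY, YH]
Visit OW → queue [KX, OR, YV, GZ, RY, YH]
Visit KX → queue [OR, YV, GZ, RY, YH]
Visit OR → queue [YV, GZ, RY, YH]
Visit YV → queue [GZ, RY, YH]
Visit GZ → queue [RY, YH]
Visit RY → queue [YH]
Visit YH → queue []

ZU -> BS -> JM -> KQ -> MJ -> OI -> OW -> KX -> OR -> YV -> GZ -> RY -> YH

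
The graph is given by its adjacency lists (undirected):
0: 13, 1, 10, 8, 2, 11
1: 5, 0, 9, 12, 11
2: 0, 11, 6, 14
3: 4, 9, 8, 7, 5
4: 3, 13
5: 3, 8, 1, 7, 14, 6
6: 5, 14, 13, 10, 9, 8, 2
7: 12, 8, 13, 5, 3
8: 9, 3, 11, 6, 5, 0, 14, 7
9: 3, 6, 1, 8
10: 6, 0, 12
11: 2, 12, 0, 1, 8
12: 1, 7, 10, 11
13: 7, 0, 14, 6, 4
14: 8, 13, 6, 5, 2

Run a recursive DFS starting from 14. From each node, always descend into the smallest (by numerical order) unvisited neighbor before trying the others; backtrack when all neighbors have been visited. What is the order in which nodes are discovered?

14, 2, 0, 1, 5, 3, 4, 13, 6, 8, 7, 12, 10, 11, 9

Visit 14
14 → 2
2 → 0
0 → 1
1 → 5
5 → 3
3 → 4
4 → 13
13 → 6
6 → 8
8 → 7
7 → 12
12 → 10
12 → 11
8 → 9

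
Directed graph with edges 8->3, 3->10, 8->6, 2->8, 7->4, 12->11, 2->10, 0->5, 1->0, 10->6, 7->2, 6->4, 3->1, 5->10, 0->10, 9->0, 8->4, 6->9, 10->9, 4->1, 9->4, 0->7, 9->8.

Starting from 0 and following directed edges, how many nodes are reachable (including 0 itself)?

11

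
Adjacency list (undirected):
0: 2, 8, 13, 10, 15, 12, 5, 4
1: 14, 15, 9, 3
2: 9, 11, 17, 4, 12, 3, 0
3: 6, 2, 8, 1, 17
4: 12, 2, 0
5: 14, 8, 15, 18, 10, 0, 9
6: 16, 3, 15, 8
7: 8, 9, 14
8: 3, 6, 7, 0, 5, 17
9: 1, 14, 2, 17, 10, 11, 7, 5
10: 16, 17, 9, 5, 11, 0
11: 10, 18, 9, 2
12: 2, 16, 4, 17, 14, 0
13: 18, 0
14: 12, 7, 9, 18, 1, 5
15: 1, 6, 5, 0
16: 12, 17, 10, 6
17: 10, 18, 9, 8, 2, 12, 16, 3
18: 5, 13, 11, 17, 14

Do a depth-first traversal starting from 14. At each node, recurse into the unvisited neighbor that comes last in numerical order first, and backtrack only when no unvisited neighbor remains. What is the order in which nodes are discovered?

14 -> 18 -> 17 -> 16 -> 12 -> 4 -> 2 -> 11 -> 10 -> 9 -> 7 -> 8 -> 6 -> 15 -> 5 -> 0 -> 13 -> 1 -> 3

Visit 14
14 → 18
18 → 17
17 → 16
16 → 12
12 → 4
4 → 2
2 → 11
11 → 10
10 → 9
9 → 7
7 → 8
8 → 6
6 → 15
15 → 5
5 → 0
0 → 13
15 → 1
1 → 3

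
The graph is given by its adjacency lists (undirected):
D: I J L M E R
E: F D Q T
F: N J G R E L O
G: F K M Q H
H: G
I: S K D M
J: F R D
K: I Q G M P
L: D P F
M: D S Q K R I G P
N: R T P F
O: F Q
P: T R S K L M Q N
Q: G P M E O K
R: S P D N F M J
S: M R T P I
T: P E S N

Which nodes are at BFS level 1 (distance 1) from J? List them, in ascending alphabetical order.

Level 0: J
Level 1: D, F, R
Level 2: E, G, I, L, M, N, O, P, S
Level 3: H, K, Q, T

D, F, R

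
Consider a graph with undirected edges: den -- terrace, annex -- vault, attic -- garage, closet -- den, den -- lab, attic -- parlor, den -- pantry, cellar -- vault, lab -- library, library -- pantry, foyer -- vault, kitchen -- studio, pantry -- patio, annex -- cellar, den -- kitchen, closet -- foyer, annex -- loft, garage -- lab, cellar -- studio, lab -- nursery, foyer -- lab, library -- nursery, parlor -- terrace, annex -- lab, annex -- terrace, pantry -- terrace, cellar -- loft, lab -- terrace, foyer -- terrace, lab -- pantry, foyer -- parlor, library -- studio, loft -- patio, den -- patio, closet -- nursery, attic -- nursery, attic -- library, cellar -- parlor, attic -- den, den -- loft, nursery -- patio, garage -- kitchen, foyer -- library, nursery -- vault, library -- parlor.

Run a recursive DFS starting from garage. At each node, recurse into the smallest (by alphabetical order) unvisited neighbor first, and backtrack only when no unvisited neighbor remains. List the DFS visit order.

garage → attic → den → closet → foyer → lab → annex → cellar → loft → patio → nursery → library → pantry → terrace → parlor → studio → kitchen → vault

Visit garage
garage → attic
attic → den
den → closet
closet → foyer
foyer → lab
lab → annex
annex → cellar
cellar → loft
loft → patio
patio → nursery
nursery → library
library → pantry
pantry → terrace
terrace → parlor
library → studio
studio → kitchen
nursery → vault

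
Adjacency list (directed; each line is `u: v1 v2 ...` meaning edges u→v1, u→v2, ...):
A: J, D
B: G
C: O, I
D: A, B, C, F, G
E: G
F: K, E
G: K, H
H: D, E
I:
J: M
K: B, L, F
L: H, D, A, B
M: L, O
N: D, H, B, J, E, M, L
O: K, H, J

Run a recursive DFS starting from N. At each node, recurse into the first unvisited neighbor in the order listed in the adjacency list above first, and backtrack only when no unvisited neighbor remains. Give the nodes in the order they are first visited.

N -> D -> A -> J -> M -> L -> H -> E -> G -> K -> B -> F -> O -> C -> I

Visit N
N → D
D → A
A → J
J → M
M → L
L → H
H → E
E → G
G → K
K → B
K → F
M → O
D → C
C → I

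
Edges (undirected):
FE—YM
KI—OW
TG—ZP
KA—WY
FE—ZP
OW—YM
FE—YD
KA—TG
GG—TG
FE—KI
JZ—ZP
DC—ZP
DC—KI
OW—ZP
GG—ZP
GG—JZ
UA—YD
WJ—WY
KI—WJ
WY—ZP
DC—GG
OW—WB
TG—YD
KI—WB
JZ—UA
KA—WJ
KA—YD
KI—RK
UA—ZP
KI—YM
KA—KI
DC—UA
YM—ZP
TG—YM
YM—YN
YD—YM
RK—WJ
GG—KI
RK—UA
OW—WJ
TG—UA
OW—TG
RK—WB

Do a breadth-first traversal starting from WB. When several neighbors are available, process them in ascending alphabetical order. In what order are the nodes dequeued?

WB, KI, OW, RK, DC, FE, GG, KA, WJ, YM, TG, ZP, UA, YD, JZ, WY, YN

Visit WB; enqueue KI, OW, RK → queue [KI, OW, RK]
Visit KI; enqueue DC, FE, GG, KA, WJ, YM → queue [OW, RK, DC, FE, GG, KA, WJ, YM]
Visit OW; enqueue TG, ZP → queue [RK, DC, FE, GG, KA, WJ, YM, TG, ZP]
Visit RK; enqueue UA → queue [DC, FE, GG, KA, WJ, YM, TG, ZP, UA]
Visit DC → queue [FE, GG, KA, WJ, YM, TG, ZP, UA]
Visit FE; enqueue YD → queue [GG, KA, WJ, YM, TG, ZP, UA, YD]
Visit GG; enqueue JZ → queue [KA, WJ, YM, TG, ZP, UA, YD, JZ]
Visit KA; enqueue WY → queue [WJ, YM, TG, ZP, UA, YD, JZ, WY]
Visit WJ → queue [YM, TG, ZP, UA, YD, JZ, WY]
Visit YM; enqueue YN → queue [TG, ZP, UA, YD, JZ, WY, YN]
Visit TG → queue [ZP, UA, YD, JZ, WY, YN]
Visit ZP → queue [UA, YD, JZ, WY, YN]
Visit UA → queue [YD, JZ, WY, YN]
Visit YD → queue [JZ, WY, YN]
Visit JZ → queue [WY, YN]
Visit WY → queue [YN]
Visit YN → queue []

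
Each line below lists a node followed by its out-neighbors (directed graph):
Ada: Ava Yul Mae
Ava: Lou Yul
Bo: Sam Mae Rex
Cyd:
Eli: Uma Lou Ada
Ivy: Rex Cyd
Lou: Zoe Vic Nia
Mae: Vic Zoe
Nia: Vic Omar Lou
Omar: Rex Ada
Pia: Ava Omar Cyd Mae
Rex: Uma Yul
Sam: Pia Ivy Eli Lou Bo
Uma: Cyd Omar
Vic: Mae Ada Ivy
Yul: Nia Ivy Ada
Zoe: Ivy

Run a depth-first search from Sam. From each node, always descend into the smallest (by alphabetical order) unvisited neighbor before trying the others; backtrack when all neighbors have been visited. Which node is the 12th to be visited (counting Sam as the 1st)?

Cyd

Visit Sam
Sam → Bo
Bo → Mae
Mae → Vic
Vic → Ada
Ada → Ava
Ava → Lou
Lou → Nia
Nia → Omar
Omar → Rex
Rex → Uma
Uma → Cyd
Rex → Yul
Yul → Ivy
Lou → Zoe
Sam → Eli
Sam → Pia

Visit order: Sam, Bo, Mae, Vic, Ada, Ava, Lou, Nia, Omar, Rex, Uma, Cyd, Yul, Ivy, Zoe, Eli, Pia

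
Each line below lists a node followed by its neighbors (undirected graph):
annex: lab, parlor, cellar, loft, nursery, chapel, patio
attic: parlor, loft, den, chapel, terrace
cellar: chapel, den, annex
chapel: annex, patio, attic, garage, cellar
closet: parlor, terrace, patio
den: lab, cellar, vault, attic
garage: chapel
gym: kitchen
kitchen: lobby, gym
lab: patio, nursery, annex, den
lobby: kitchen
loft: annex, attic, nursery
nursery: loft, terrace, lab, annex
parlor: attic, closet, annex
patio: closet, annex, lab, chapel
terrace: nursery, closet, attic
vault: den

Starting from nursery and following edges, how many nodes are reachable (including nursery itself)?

BFS from nursery visits: nursery, loft, terrace, lab, annex, attic, closet, patio, den, parlor, cellar, chapel, vault, garage
Reachable nodes: 14 of 17 total.

14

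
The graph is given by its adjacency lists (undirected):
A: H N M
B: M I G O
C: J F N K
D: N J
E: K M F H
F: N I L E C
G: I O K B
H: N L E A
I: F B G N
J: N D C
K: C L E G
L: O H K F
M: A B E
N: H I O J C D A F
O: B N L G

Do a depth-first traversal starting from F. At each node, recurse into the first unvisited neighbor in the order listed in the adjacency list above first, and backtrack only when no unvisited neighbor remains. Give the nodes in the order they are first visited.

Visit F
F → N
N → H
H → L
L → O
O → B
B → M
M → A
M → E
E → K
K → C
C → J
J → D
K → G
G → I

F → N → H → L → O → B → M → A → E → K → C → J → D → G → I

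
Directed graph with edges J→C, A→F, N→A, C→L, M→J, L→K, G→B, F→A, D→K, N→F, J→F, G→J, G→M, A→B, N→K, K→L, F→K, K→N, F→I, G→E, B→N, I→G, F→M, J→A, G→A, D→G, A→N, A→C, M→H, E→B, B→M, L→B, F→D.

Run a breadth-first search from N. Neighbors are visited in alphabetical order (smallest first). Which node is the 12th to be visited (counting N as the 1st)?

H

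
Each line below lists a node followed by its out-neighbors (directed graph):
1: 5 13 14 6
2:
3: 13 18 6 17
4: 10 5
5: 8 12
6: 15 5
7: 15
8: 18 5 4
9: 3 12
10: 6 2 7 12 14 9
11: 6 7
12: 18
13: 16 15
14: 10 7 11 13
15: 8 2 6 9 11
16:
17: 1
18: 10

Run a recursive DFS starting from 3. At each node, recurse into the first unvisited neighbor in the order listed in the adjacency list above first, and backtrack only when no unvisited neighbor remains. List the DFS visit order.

3 13 16 15 8 18 10 6 5 12 2 7 14 11 9 4 17 1

Visit 3
3 → 13
13 → 16
13 → 15
15 → 8
8 → 18
18 → 10
10 → 6
6 → 5
5 → 12
10 → 2
10 → 7
10 → 14
14 → 11
10 → 9
8 → 4
3 → 17
17 → 1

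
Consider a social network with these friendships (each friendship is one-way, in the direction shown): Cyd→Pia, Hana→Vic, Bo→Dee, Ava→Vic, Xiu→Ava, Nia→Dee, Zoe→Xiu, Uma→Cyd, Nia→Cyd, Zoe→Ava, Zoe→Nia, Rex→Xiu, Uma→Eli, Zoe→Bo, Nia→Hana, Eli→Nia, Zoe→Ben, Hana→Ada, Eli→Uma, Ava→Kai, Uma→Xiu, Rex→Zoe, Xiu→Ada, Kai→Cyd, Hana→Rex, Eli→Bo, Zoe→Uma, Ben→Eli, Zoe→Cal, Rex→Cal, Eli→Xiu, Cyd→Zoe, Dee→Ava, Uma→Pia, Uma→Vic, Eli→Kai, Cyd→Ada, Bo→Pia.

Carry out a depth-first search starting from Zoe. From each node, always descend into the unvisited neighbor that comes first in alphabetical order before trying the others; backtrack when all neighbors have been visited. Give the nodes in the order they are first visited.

Visit Zoe
Zoe → Ava
Ava → Kai
Kai → Cyd
Cyd → Ada
Cyd → Pia
Ava → Vic
Zoe → Ben
Ben → Eli
Eli → Bo
Bo → Dee
Eli → Nia
Nia → Hana
Hana → Rex
Rex → Cal
Rex → Xiu
Eli → Uma

Zoe → Ava → Kai → Cyd → Ada → Pia → Vic → Ben → Eli → Bo → Dee → Nia → Hana → Rex → Cal → Xiu → Uma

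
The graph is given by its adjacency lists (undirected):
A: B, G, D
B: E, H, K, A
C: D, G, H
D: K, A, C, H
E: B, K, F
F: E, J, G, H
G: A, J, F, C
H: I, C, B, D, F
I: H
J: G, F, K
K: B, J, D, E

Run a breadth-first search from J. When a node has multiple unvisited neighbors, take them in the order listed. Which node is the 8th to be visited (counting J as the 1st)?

Visit J; enqueue G, F, K → queue [G, F, K]
Visit G; enqueue A, C → queue [F, K, A, C]
Visit F; enqueue E, H → queue [K, A, C, E, H]
Visit K; enqueue B, D → queue [A, C, E, H, B, D]
Visit A → queue [C, E, H, B, D]
Visit C → queue [E, H, B, D]
Visit E → queue [H, B, D]
Visit H; enqueue I → queue [B, D, I]
Visit B → queue [D, I]
Visit D → queue [I]
Visit I → queue []

Visit order: J, G, F, K, A, C, E, H, B, D, I

H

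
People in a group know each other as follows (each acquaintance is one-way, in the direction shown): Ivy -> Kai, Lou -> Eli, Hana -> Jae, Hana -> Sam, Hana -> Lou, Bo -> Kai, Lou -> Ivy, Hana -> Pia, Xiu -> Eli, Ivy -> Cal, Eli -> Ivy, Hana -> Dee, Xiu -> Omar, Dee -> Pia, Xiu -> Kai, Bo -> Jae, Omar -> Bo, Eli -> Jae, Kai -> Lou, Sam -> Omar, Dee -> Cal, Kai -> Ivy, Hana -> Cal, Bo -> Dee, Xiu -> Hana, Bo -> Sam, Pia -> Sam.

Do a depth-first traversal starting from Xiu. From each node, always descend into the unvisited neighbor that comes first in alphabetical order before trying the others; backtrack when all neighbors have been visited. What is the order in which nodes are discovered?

Xiu -> Eli -> Ivy -> Cal -> Kai -> Lou -> Jae -> Hana -> Dee -> Pia -> Sam -> Omar -> Bo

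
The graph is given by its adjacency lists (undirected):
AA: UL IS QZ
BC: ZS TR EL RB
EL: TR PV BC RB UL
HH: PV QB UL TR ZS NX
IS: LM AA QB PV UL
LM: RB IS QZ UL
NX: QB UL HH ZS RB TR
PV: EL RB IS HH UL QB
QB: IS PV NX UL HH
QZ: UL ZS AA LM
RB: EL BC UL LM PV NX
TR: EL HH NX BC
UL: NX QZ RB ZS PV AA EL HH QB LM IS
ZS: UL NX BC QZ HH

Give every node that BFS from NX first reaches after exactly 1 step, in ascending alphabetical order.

Level 0: NX
Level 1: HH, QB, RB, TR, UL, ZS
Level 2: AA, BC, EL, IS, LM, PV, QZ

HH, QB, RB, TR, UL, ZS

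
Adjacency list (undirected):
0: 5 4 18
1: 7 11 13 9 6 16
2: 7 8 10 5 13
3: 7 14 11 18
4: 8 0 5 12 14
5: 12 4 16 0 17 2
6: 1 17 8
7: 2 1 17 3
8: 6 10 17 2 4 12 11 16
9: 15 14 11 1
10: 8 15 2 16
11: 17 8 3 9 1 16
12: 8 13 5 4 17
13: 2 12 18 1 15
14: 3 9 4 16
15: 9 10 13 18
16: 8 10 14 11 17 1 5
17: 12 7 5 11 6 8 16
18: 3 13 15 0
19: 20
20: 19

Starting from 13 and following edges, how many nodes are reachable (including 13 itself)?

19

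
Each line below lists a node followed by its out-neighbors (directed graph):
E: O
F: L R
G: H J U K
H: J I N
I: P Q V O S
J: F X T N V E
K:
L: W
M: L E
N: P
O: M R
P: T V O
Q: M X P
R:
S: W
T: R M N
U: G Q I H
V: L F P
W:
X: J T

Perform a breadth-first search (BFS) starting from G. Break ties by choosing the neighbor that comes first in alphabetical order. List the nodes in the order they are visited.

Visit G; enqueue H, J, K, U → queue [H, J, K, U]
Visit H; enqueue I, N → queue [J, K, U, I, N]
Visit J; enqueue E, F, T, V, X → queue [K, U, I, N, E, F, T, V, X]
Visit K → queue [U, I, N, E, F, T, V, X]
Visit U; enqueue Q → queue [I, N, E, F, T, V, X, Q]
Visit I; enqueue O, P, S → queue [N, E, F, T, V, X, Q, O, P, S]
Visit N → queue [E, F, T, V, X, Q, O, P, S]
Visit E → queue [F, T, V, X, Q, O, P, S]
Visit F; enqueue L, R → queue [T, V, X, Q, O, P, S, L, R]
Visit T; enqueue M → queue [V, X, Q, O, P, S, L, R, M]
Visit V → queue [X, Q, O, P, S, L, R, M]
Visit X → queue [Q, O, P, S, L, R, M]
Visit Q → queue [O, P, S, L, R, M]
Visit O → queue [P, S, L, R, M]
Visit P → queue [S, L, R, M]
Visit S; enqueue W → queue [L, R, M, W]
Visit L → queue [R, M, W]
Visit R → queue [M, W]
Visit M → queue [W]
Visit W → queue []

G, H, J, K, U, I, N, E, F, T, V, X, Q, O, P, S, L, R, M, W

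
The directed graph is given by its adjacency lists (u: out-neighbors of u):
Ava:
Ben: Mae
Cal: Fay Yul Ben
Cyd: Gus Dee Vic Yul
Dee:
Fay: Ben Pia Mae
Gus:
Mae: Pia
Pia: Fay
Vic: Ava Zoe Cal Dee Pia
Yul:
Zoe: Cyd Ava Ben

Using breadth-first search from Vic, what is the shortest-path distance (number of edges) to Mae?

Level 0: Vic
Level 1: Ava, Cal, Dee, Pia, Zoe
Level 2: Ben, Cyd, Fay, Yul
Level 3: Gus, Mae
Mae first appears at level 3.

3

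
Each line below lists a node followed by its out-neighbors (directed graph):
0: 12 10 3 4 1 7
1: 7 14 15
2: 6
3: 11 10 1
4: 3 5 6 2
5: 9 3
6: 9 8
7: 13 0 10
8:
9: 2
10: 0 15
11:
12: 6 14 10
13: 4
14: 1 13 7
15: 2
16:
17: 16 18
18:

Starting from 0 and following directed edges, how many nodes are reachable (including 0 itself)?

16

BFS from 0 visits: 0, 1, 3, 4, 7, 10, 12, 14, 15, 11, 2, 5, 6, 13, 9, 8
Reachable nodes: 16 of 19 total.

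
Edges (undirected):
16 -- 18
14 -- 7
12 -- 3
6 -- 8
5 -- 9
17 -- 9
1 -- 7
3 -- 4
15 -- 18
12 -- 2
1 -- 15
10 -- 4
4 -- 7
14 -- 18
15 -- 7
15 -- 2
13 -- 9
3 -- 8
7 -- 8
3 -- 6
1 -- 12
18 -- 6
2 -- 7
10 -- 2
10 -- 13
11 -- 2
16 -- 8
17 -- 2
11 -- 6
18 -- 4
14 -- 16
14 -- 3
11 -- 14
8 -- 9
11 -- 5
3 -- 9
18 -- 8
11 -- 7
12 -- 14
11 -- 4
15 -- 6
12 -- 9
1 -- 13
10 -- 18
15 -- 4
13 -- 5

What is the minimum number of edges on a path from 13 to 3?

Level 0: 13
Level 1: 1, 5, 9, 10
Level 2: 2, 3, 4, 7, 8, 11, 12, 15, 17, 18
Level 3: 6, 14, 16
3 first appears at level 2.

2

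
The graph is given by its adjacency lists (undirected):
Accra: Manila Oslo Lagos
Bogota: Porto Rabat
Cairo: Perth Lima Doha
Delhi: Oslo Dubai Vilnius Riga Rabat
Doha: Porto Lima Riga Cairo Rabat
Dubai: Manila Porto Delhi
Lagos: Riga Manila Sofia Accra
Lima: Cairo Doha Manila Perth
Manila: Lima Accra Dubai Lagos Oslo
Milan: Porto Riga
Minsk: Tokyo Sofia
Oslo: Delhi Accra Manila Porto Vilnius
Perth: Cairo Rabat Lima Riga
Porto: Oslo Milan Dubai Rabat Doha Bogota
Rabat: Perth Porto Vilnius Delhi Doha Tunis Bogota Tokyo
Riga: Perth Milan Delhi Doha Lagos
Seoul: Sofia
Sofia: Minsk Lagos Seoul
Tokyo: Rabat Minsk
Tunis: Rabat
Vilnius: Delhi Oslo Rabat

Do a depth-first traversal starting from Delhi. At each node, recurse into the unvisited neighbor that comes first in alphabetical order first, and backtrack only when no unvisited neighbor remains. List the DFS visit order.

Visit Delhi
Delhi → Dubai
Dubai → Manila
Manila → Accra
Accra → Lagos
Lagos → Riga
Riga → Doha
Doha → Cairo
Cairo → Lima
Lima → Perth
Perth → Rabat
Rabat → Bogota
Bogota → Porto
Porto → Milan
Porto → Oslo
Oslo → Vilnius
Rabat → Tokyo
Tokyo → Minsk
Minsk → Sofia
Sofia → Seoul
Rabat → Tunis

Delhi Dubai Manila Accra Lagos Riga Doha Cairo Lima Perth Rabat Bogota Porto Milan Oslo Vilnius Tokyo Minsk Sofia Seoul Tunis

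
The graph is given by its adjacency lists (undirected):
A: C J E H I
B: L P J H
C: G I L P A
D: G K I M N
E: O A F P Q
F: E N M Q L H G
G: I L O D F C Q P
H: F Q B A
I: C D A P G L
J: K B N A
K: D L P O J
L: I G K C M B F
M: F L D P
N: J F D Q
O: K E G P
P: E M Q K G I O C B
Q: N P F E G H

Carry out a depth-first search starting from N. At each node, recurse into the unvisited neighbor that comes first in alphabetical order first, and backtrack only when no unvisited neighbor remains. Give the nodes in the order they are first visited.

N, D, G, C, A, E, F, H, B, J, K, L, I, P, M, O, Q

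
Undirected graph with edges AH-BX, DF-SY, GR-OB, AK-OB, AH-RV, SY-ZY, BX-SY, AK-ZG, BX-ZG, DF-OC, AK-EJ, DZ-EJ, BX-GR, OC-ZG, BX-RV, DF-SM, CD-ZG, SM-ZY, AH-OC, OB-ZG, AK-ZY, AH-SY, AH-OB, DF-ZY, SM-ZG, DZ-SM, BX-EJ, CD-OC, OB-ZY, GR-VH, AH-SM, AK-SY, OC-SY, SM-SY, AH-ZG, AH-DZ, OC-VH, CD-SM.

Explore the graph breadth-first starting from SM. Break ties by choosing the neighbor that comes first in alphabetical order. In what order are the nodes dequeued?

SM → AH → CD → DF → DZ → SY → ZG → ZY → BX → OB → OC → RV → EJ → AK → GR → VH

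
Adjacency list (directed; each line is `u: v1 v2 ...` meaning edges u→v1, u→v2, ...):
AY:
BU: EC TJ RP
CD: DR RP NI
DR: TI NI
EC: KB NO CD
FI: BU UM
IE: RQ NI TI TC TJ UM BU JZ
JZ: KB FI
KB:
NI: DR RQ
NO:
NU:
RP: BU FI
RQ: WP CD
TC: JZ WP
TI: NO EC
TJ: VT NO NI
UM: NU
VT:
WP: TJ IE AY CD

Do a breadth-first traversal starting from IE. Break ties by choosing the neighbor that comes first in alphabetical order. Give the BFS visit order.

IE BU JZ NI RQ TC TI TJ UM EC RP FI KB DR CD WP NO VT NU AY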